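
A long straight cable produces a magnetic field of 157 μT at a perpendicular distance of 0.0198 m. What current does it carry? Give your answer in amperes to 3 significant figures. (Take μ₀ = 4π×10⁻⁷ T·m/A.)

I ≈ 15.5 A

For a long straight wire B = μ₀I/(2πd), so I = 2πdB/μ₀.
I = 2π × 0.0198 × 1.57×10⁻⁴ / (4π×10⁻⁷) = 15.5 A.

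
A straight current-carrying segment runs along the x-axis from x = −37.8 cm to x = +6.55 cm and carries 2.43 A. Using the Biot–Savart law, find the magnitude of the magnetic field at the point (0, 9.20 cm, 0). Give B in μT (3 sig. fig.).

For a finite straight segment, B = (μ₀I/4πd)(sinθ₁ + sinθ₂), where θ₁, θ₂ are the angles from the perpendicular to each end.
The perpendicular distance is d = 0.092 m; the end-offsets along the wire are a = 0.378 m and b = 0.0655 m.
sinθ₁ = 0.378/√(0.378²+0.092²) = 0.9716; sinθ₂ = 0.0655/√(0.0655²+0.092²) = 0.5800.
B = (4π×10⁻⁷ × 2.43) / (4π × 0.092) × (0.9716 + 0.5800) = 4.10×10⁻⁶ T.

B ≈ 4.10 μT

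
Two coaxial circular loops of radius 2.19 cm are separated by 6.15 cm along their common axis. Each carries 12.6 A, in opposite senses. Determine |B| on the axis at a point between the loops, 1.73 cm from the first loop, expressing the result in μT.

B ≈ 143 μT

Each loop contributes B = μ₀IR²/[2(R²+z²)^(3/2)] on the axis, with z measured from that loop.
Loop 1 (z = 0.0173 m): B₁ = 1.75×10⁻⁴ T. Loop 2 (z = 0.0442 m): B₂ = 3.16×10⁻⁵ T.
The fields oppose: B = |B₁ − B₂| = 1.43×10⁻⁴ T.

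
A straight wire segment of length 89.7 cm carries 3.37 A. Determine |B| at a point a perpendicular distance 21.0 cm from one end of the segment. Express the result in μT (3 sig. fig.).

B ≈ 1.56 μT

For a finite straight segment, B = (μ₀I/4πd)(sinθ₁ + sinθ₂), where θ₁, θ₂ are the angles from the perpendicular to each end.
The perpendicular foot is at one end, so the two end-offsets along the wire are 0 and L = 0.897 m.
sinθ₁ = 0/√(0²+0.21²) = 0.0000; sinθ₂ = 0.897/√(0.897²+0.21²) = 0.9737.
B = (4π×10⁻⁷ × 3.37) / (4π × 0.21) × (0.0000 + 0.9737) = 1.56×10⁻⁶ T.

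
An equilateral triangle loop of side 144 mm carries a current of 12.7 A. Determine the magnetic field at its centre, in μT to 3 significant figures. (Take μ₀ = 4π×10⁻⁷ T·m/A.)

B ≈ 159 μT

Each side is a finite straight segment at perpendicular distance d = a/(2 tan(π/3)) = 0.04157 m from the centre, with end-angles ±π/3.
One side contributes B₁ = (μ₀I/4πd)·2 sin(π/3) = 5.29×10⁻⁵ T.
All 3 sides add in the same direction: B = 3 × 5.29×10⁻⁵ = 1.59×10⁻⁴ T.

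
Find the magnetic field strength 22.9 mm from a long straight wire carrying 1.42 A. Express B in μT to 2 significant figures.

For an infinitely long straight wire, B = μ₀I/(2πd).
B = (4π×10⁻⁷ × 1.42) / (2π × 0.0229) = 1.24×10⁻⁵ T.

B ≈ 12 μT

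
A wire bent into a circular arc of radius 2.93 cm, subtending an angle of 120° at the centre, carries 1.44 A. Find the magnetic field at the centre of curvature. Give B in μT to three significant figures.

The Biot–Savart field of a circular arc at its centre is B = μ₀Iφ/(4πR), with φ = 2.094 rad.
B = (4π×10⁻⁷ × 1.44 × 2.094) / (4π × 0.0293) = 1.03×10⁻⁵ T.

B ≈ 10.3 μT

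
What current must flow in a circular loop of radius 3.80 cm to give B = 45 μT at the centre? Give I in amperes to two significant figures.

At the centre of a circular loop B = μ₀I/(2R), so I = 2RB/μ₀.
With R = 0.038 m, I = 2 × 0.038 × 4.50×10⁻⁵ / (4π×10⁻⁷) = 2.72 A.

I ≈ 2.7 A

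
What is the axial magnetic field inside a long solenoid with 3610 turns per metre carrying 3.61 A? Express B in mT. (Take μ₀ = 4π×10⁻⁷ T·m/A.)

Inside a long solenoid, B = μ₀nI with n = 3610 turns/m.
B = 4π×10⁻⁷ × 3610 × 3.61 = 1.64×10⁻² T.

B ≈ 16.4 mT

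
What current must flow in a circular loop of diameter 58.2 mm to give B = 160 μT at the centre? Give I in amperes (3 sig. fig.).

I ≈ 7.41 A

At the centre of a circular loop B = μ₀I/(2R), so I = 2RB/μ₀.
With R = 0.0291 m, I = 2 × 0.0291 × 1.60×10⁻⁴ / (4π×10⁻⁷) = 7.41 A.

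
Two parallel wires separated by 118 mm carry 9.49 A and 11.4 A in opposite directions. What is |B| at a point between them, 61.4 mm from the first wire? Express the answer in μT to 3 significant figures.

B ≈ 71.2 μT

Each long wire gives B = μ₀I/(2πd). Distances are d₁ = 0.0614 m and d₂ = 0.0566 m.
B₁ = 3.09×10⁻⁵ T, B₂ = 4.03×10⁻⁵ T.
Between antiparallel currents both contributions point the same way, so they add. B = B₁ + B₂ = 3.09×10⁻⁵ + 4.03×10⁻⁵ = 7.12×10⁻⁵ T.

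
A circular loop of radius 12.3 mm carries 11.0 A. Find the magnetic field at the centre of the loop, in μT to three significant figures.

At the centre of a circular loop the Biot–Savart law gives B = μ₀I/(2R).
B = (4π×10⁻⁷ × 11.0) / (2 × 0.0123) = 5.62×10⁻⁴ T.

B ≈ 562 μT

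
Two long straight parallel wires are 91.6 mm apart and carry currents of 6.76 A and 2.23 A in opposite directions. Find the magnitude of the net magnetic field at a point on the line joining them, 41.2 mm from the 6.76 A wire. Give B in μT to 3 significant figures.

B ≈ 41.7 μT

Each long wire gives B = μ₀I/(2πd). Distances are d₁ = 0.0412 m and d₂ = 0.0504 m.
B₁ = 3.28×10⁻⁵ T, B₂ = 8.85×10⁻⁶ T.
Between antiparallel currents both contributions point the same way, so they add. B = B₁ + B₂ = 3.28×10⁻⁵ + 8.85×10⁻⁶ = 4.17×10⁻⁵ T.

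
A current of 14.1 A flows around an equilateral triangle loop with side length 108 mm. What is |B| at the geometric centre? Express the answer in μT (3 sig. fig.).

Each side is a finite straight segment at perpendicular distance d = a/(2 tan(π/3)) = 0.03118 m from the centre, with end-angles ±π/3.
One side contributes B₁ = (μ₀I/4πd)·2 sin(π/3) = 7.83×10⁻⁵ T.
All 3 sides add in the same direction: B = 3 × 7.83×10⁻⁵ = 2.35×10⁻⁴ T.

B ≈ 235 μT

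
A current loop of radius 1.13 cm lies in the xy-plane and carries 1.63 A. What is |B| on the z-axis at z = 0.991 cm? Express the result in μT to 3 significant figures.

B ≈ 38.5 μT

On the axis of a circular loop, B = μ₀IR² / [2(R²+z²)^(3/2)].
R² + z² = (0.0113)² + (0.00991)² = 0.0002259 m², and (R²+z²)^(3/2) = 3.40×10⁻⁶ m³.
B = (4π×10⁻⁷ × 1.63 × 0.0001277) / (2 × 3.40×10⁻⁶) = 3.85×10⁻⁵ T.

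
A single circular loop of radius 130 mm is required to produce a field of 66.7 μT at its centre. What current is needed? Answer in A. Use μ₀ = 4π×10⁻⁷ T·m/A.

I ≈ 13.8 A

At the centre of a circular loop B = μ₀I/(2R), so I = 2RB/μ₀.
With R = 0.13 m, I = 2 × 0.13 × 6.67×10⁻⁵ / (4π×10⁻⁷) = 13.8 A.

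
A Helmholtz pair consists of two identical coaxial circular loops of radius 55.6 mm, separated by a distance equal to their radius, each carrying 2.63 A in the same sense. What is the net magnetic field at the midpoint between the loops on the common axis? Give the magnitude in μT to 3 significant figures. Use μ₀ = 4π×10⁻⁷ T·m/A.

Each loop contributes B = μ₀IR²/[2(R²+z²)^(3/2)] on the axis, with z measured from that loop.
Loop 1 (z = 0.0278 m): B₁ = 2.13×10⁻⁵ T. Loop 2 (z = 0.0278 m): B₂ = 2.13×10⁻⁵ T.
The fields add: B = B₁ + B₂ = 4.25×10⁻⁵ T.

B ≈ 42.5 μT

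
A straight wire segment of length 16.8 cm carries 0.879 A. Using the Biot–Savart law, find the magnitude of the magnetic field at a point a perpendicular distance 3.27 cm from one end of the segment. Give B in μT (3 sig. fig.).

For a finite straight segment, B = (μ₀I/4πd)(sinθ₁ + sinθ₂), where θ₁, θ₂ are the angles from the perpendicular to each end.
The perpendicular foot is at one end, so the two end-offsets along the wire are 0 and L = 0.168 m.
sinθ₁ = 0/√(0²+0.0327²) = 0.0000; sinθ₂ = 0.168/√(0.168²+0.0327²) = 0.9816.
B = (4π×10⁻⁷ × 0.879) / (4π × 0.0327) × (0.0000 + 0.9816) = 2.64×10⁻⁶ T.

B ≈ 2.64 μT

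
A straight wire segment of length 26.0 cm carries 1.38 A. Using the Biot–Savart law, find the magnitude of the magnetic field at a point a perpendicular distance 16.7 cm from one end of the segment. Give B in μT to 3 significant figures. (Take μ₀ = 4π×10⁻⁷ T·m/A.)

B ≈ 0.695 μT

For a finite straight segment, B = (μ₀I/4πd)(sinθ₁ + sinθ₂), where θ₁, θ₂ are the angles from the perpendicular to each end.
The perpendicular foot is at one end, so the two end-offsets along the wire are 0 and L = 0.26 m.
sinθ₁ = 0/√(0²+0.167²) = 0.0000; sinθ₂ = 0.26/√(0.26²+0.167²) = 0.8414.
B = (4π×10⁻⁷ × 1.38) / (4π × 0.167) × (0.0000 + 0.8414) = 6.95×10⁻⁷ T.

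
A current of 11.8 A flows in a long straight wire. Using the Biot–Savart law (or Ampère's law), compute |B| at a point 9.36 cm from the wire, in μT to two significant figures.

B ≈ 25 μT

For an infinitely long straight wire, B = μ₀I/(2πd).
B = (4π×10⁻⁷ × 11.8) / (2π × 0.0936) = 2.52×10⁻⁵ T.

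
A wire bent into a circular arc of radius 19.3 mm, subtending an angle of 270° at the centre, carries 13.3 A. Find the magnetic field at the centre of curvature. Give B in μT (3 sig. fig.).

B ≈ 325 μT

The Biot–Savart field of a circular arc at its centre is B = μ₀Iφ/(4πR), with φ = 4.712 rad.
B = (4π×10⁻⁷ × 13.3 × 4.712) / (4π × 0.0193) = 3.25×10⁻⁴ T.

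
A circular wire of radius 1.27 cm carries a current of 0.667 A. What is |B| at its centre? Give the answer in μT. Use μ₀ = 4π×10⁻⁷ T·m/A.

B ≈ 33.0 μT

At the centre of a circular loop the Biot–Savart law gives B = μ₀I/(2R).
B = (4π×10⁻⁷ × 0.667) / (2 × 0.0127) = 3.30×10⁻⁵ T.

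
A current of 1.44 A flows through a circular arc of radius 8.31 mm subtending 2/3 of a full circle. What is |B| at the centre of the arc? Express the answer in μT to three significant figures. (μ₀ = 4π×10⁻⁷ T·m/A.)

The Biot–Savart field of a circular arc at its centre is B = μ₀Iφ/(4πR), with φ = 4.189 rad.
B = (4π×10⁻⁷ × 1.44 × 4.189) / (4π × 0.00831) = 7.26×10⁻⁵ T.

B ≈ 72.6 μT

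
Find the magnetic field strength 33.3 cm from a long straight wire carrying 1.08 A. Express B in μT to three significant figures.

For an infinitely long straight wire, B = μ₀I/(2πd).
B = (4π×10⁻⁷ × 1.08) / (2π × 0.333) = 6.49×10⁻⁷ T.

B ≈ 0.649 μT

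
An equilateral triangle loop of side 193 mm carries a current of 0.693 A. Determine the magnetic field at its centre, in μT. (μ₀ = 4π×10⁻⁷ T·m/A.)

B ≈ 6.46 μT

Each side is a finite straight segment at perpendicular distance d = a/(2 tan(π/3)) = 0.05571 m from the centre, with end-angles ±π/3.
One side contributes B₁ = (μ₀I/4πd)·2 sin(π/3) = 2.15×10⁻⁶ T.
All 3 sides add in the same direction: B = 3 × 2.15×10⁻⁶ = 6.46×10⁻⁶ T.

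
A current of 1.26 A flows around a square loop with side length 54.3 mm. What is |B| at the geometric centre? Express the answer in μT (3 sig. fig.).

B ≈ 26.3 μT

Each side is a finite straight segment at perpendicular distance d = a/(2 tan(π/4)) = 0.02715 m from the centre, with end-angles ±π/4.
One side contributes B₁ = (μ₀I/4πd)·2 sin(π/4) = 6.56×10⁻⁶ T.
All 4 sides add in the same direction: B = 4 × 6.56×10⁻⁶ = 2.63×10⁻⁵ T.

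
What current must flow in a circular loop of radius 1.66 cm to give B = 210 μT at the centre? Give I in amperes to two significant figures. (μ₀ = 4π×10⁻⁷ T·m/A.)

I ≈ 5.5 A

At the centre of a circular loop B = μ₀I/(2R), so I = 2RB/μ₀.
With R = 0.0166 m, I = 2 × 0.0166 × 2.10×10⁻⁴ / (4π×10⁻⁷) = 5.55 A.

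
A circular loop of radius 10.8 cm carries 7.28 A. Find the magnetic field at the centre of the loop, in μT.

B ≈ 42.4 μT

At the centre of a circular loop the Biot–Savart law gives B = μ₀I/(2R).
B = (4π×10⁻⁷ × 7.28) / (2 × 0.108) = 4.24×10⁻⁵ T.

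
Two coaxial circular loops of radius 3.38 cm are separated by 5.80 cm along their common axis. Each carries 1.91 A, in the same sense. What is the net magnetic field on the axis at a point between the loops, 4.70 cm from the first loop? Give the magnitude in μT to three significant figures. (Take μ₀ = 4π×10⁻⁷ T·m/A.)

Each loop contributes B = μ₀IR²/[2(R²+z²)^(3/2)] on the axis, with z measured from that loop.
Loop 1 (z = 0.047 m): B₁ = 7.07×10⁻⁶ T. Loop 2 (z = 0.011 m): B₂ = 3.05×10⁻⁵ T.
The fields add: B = B₁ + B₂ = 3.76×10⁻⁵ T.

B ≈ 37.6 μT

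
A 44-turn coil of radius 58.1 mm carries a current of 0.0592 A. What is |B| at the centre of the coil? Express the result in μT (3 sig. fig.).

For an N-turn flat coil, B = Nμ₀I/(2R) with R = 0.0581 m.
B = 44 × 6.40×10⁻⁷ T = 2.82×10⁻⁵ T.

B ≈ 28.2 μT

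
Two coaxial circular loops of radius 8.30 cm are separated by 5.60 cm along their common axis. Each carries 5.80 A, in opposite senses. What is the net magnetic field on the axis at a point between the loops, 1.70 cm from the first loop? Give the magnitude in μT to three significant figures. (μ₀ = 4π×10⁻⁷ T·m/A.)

B ≈ 8.73 μT

Each loop contributes B = μ₀IR²/[2(R²+z²)^(3/2)] on the axis, with z measured from that loop.
Loop 1 (z = 0.017 m): B₁ = 4.13×10⁻⁵ T. Loop 2 (z = 0.039 m): B₂ = 3.26×10⁻⁵ T.
The fields oppose: B = |B₁ − B₂| = 8.73×10⁻⁶ T.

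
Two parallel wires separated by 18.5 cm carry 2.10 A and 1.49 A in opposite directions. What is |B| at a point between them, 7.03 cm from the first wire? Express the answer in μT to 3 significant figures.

Each long wire gives B = μ₀I/(2πd). Distances are d₁ = 0.0703 m and d₂ = 0.1147 m.
B₁ = 5.97×10⁻⁶ T, B₂ = 2.60×10⁻⁶ T.
Between antiparallel currents both contributions point the same way, so they add. B = B₁ + B₂ = 5.97×10⁻⁶ + 2.60×10⁻⁶ = 8.57×10⁻⁶ T.

B ≈ 8.57 μT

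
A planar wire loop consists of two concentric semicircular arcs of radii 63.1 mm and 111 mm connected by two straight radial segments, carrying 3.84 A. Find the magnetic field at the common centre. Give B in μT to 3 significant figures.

The radial connectors point toward the centre, so dl × r̂ = 0 and they contribute nothing.
Each semicircle gives μ₀I/(4R): inner arc 1.91×10⁻⁵ T, outer arc 1.09×10⁻⁵ T.
The two arcs carry current in opposite angular senses, so their fields oppose: B = |1.91×10⁻⁵ − 1.09×10⁻⁵| = 8.25×10⁻⁶ T.

B ≈ 8.25 μT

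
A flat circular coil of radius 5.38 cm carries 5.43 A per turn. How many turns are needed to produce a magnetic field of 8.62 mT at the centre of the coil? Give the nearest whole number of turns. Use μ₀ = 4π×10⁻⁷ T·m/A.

N = 136

For an N-turn coil, B = Nμ₀I/(2R). A single turn gives B₁ = 6.34×10⁻⁵ T with R = 0.0538 m.
N = B/B₁ = 8.62×10⁻³ / 6.34×10⁻⁵ = 135.93.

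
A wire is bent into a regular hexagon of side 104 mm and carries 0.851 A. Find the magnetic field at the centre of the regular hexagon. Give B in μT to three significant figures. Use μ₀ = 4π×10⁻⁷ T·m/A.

B ≈ 5.67 μT

Each side is a finite straight segment at perpendicular distance d = a/(2 tan(π/6)) = 0.09007 m from the centre, with end-angles ±π/6.
One side contributes B₁ = (μ₀I/4πd)·2 sin(π/6) = 9.45×10⁻⁷ T.
All 6 sides add in the same direction: B = 6 × 9.45×10⁻⁷ = 5.67×10⁻⁶ T.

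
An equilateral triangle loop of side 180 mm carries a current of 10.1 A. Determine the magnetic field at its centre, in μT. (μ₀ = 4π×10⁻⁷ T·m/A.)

B ≈ 101 μT

Each side is a finite straight segment at perpendicular distance d = a/(2 tan(π/3)) = 0.05196 m from the centre, with end-angles ±π/3.
One side contributes B₁ = (μ₀I/4πd)·2 sin(π/3) = 3.37×10⁻⁵ T.
All 3 sides add in the same direction: B = 3 × 3.37×10⁻⁵ = 1.01×10⁻⁴ T.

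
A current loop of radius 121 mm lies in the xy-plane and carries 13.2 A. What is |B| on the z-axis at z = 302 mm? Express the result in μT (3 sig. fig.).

B ≈ 3.53 μT

On the axis of a circular loop, B = μ₀IR² / [2(R²+z²)^(3/2)].
R² + z² = (0.121)² + (0.302)² = 0.1058 m², and (R²+z²)^(3/2) = 3.44×10⁻² m³.
B = (4π×10⁻⁷ × 13.2 × 0.01464) / (2 × 3.44×10⁻²) = 3.53×10⁻⁶ T.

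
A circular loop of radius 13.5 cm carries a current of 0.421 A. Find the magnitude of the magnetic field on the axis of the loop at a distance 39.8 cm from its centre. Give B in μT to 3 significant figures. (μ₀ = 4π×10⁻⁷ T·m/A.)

B ≈ 0.0649 μT

On the axis of a circular loop, B = μ₀IR² / [2(R²+z²)^(3/2)].
R² + z² = (0.135)² + (0.398)² = 0.1766 m², and (R²+z²)^(3/2) = 7.42×10⁻² m³.
B = (4π×10⁻⁷ × 0.421 × 0.01823) / (2 × 7.42×10⁻²) = 6.49×10⁻⁸ T.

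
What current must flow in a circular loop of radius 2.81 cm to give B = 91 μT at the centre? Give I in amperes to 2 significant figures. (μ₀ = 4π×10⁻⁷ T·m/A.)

I ≈ 4.1 A

At the centre of a circular loop B = μ₀I/(2R), so I = 2RB/μ₀.
With R = 0.0281 m, I = 2 × 0.0281 × 9.10×10⁻⁵ / (4π×10⁻⁷) = 4.07 A.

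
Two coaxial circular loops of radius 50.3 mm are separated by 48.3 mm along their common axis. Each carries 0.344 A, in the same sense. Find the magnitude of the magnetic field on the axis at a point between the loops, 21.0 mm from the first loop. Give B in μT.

B ≈ 6.29 μT

Each loop contributes B = μ₀IR²/[2(R²+z²)^(3/2)] on the axis, with z measured from that loop.
Loop 1 (z = 0.021 m): B₁ = 3.38×10⁻⁶ T. Loop 2 (z = 0.0273 m): B₂ = 2.92×10⁻⁶ T.
The fields add: B = B₁ + B₂ = 6.29×10⁻⁶ T.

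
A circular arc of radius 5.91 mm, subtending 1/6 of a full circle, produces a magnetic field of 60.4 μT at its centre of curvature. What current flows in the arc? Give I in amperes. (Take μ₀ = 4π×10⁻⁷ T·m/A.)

For a circular arc, B = μ₀Iφ/(4πR) with φ in radians; here φ = 1.047 rad.
So I = 4πRB/(μ₀φ) = 4π × 0.00591 × 6.04×10⁻⁵ / (4π×10⁻⁷ × 1.047) = 3.41 A.

I ≈ 3.41 A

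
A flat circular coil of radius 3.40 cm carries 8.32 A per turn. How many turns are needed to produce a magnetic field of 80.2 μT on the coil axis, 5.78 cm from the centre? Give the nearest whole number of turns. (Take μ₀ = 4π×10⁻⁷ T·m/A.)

N = 4

For an N-turn coil, B = Nμ₀IR²/[2(R²+z²)^(3/2)]. A single turn gives B₁ = 2.00×10⁻⁵ T with R = 0.034 m, z = 0.0578 m.
N = B/B₁ = 8.02×10⁻⁵ / 2.00×10⁻⁵ = 4.00.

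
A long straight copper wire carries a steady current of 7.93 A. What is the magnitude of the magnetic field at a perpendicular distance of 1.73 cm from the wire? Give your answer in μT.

B ≈ 91.7 μT

For an infinitely long straight wire, B = μ₀I/(2πd).
B = (4π×10⁻⁷ × 7.93) / (2π × 0.0173) = 9.17×10⁻⁵ T.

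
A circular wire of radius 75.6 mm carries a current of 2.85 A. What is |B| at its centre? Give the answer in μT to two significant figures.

B ≈ 24 μT

At the centre of a circular loop the Biot–Savart law gives B = μ₀I/(2R).
B = (4π×10⁻⁷ × 2.85) / (2 × 0.0756) = 2.37×10⁻⁵ T.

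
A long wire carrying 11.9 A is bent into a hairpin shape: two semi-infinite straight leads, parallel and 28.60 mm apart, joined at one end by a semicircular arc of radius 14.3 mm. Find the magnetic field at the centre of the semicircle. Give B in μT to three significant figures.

B ≈ 428 μT

The semicircular arc contributes B_arc = μ₀I·π/(4πR) = μ₀I/(4R) = 2.61×10⁻⁴ T.
Each semi-infinite lead is at perpendicular distance R = 0.0143 m from the centre, with the perpendicular foot at its near end, so it contributes μ₀I/(4πR); both point the same way, together 1.66×10⁻⁴ T.
Arc and leads all point the same direction: B = 2.61×10⁻⁴ + 1.66×10⁻⁴ = 4.28×10⁻⁴ T.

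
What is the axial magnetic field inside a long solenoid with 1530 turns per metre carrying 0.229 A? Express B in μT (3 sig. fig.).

B ≈ 440 μT

Inside a long solenoid, B = μ₀nI with n = 1530 turns/m.
B = 4π×10⁻⁷ × 1530 × 0.229 = 4.40×10⁻⁴ T.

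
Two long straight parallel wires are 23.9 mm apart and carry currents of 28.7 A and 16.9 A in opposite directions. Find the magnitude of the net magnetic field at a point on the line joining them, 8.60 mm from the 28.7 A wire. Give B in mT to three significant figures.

Each long wire gives B = μ₀I/(2πd). Distances are d₁ = 0.0086 m and d₂ = 0.0153 m.
B₁ = 6.67×10⁻⁴ T, B₂ = 2.21×10⁻⁴ T.
Between antiparallel currents both contributions point the same way, so they add. B = B₁ + B₂ = 6.67×10⁻⁴ + 2.21×10⁻⁴ = 8.88×10⁻⁴ T.

B ≈ 0.888 mT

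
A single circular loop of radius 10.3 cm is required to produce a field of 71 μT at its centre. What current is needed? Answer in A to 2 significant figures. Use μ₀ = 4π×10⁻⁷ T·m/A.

At the centre of a circular loop B = μ₀I/(2R), so I = 2RB/μ₀.
With R = 0.103 m, I = 2 × 0.103 × 7.10×10⁻⁵ / (4π×10⁻⁷) = 11.6 A.

I ≈ 12 A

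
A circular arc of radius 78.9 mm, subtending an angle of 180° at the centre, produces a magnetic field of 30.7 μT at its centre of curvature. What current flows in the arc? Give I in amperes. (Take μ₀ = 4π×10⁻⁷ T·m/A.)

For a circular arc, B = μ₀Iφ/(4πR) with φ in radians; here φ = 3.142 rad.
So I = 4πRB/(μ₀φ) = 4π × 0.0789 × 3.07×10⁻⁵ / (4π×10⁻⁷ × 3.142) = 7.71 A.

I ≈ 7.71 A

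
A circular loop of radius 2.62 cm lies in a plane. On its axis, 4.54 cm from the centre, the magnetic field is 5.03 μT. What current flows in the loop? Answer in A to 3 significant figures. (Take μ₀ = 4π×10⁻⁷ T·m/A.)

I ≈ 1.68 A

On the axis of a loop, B = μ₀IR²/[2(R²+z²)^(3/2)], so I = 2B(R²+z²)^(3/2)/(μ₀R²).
R² + z² = 0.0006864 + 0.002061 = 0.002748 m²; raised to 3/2 gives 1.44×10⁻⁴ m³.
I = 2 × 5.03×10⁻⁶ × 1.44×10⁻⁴ / (1.26×10⁻⁶ × 0.0006864) = 1.68 A.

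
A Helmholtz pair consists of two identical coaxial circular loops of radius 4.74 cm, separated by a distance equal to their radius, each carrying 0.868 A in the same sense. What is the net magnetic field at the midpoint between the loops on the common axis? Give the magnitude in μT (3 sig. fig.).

B ≈ 16.5 μT

Each loop contributes B = μ₀IR²/[2(R²+z²)^(3/2)] on the axis, with z measured from that loop.
Loop 1 (z = 0.0237 m): B₁ = 8.23×10⁻⁶ T. Loop 2 (z = 0.0237 m): B₂ = 8.23×10⁻⁶ T.
The fields add: B = B₁ + B₂ = 1.65×10⁻⁵ T.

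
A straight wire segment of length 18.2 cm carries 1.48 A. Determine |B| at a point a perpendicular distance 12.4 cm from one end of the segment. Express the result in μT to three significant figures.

B ≈ 0.986 μT

For a finite straight segment, B = (μ₀I/4πd)(sinθ₁ + sinθ₂), where θ₁, θ₂ are the angles from the perpendicular to each end.
The perpendicular foot is at one end, so the two end-offsets along the wire are 0 and L = 0.182 m.
sinθ₁ = 0/√(0²+0.124²) = 0.0000; sinθ₂ = 0.182/√(0.182²+0.124²) = 0.8264.
B = (4π×10⁻⁷ × 1.48) / (4π × 0.124) × (0.0000 + 0.8264) = 9.86×10⁻⁷ T.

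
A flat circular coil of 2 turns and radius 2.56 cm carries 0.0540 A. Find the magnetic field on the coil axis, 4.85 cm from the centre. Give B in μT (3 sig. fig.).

B ≈ 0.270 μT

For an N-turn flat coil, B = Nμ₀IR²/[2(R²+z²)^(3/2)] with R = 0.0256 m, z = 0.0485 m.
B = 2 × 1.35×10⁻⁷ T = 2.70×10⁻⁷ T.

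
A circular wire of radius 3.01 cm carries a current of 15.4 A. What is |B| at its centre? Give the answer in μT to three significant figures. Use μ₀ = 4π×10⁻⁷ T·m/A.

At the centre of a circular loop the Biot–Savart law gives B = μ₀I/(2R).
B = (4π×10⁻⁷ × 15.4) / (2 × 0.0301) = 3.21×10⁻⁴ T.

B ≈ 321 μT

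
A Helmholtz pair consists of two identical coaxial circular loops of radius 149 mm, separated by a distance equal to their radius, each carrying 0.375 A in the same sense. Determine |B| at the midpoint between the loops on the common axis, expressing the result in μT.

B ≈ 2.26 μT

Each loop contributes B = μ₀IR²/[2(R²+z²)^(3/2)] on the axis, with z measured from that loop.
Loop 1 (z = 0.0745 m): B₁ = 1.13×10⁻⁶ T. Loop 2 (z = 0.0745 m): B₂ = 1.13×10⁻⁶ T.
The fields add: B = B₁ + B₂ = 2.26×10⁻⁶ T.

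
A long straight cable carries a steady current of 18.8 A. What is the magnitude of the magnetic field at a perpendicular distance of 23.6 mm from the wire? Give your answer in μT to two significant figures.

For an infinitely long straight wire, B = μ₀I/(2πd).
B = (4π×10⁻⁷ × 18.8) / (2π × 0.0236) = 1.59×10⁻⁴ T.

B ≈ 160 μT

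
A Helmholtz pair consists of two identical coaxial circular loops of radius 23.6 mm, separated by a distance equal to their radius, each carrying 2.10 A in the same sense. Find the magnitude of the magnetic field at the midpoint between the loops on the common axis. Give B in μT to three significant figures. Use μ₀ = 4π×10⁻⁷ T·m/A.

B ≈ 80.0 μT

Each loop contributes B = μ₀IR²/[2(R²+z²)^(3/2)] on the axis, with z measured from that loop.
Loop 1 (z = 0.0118 m): B₁ = 4.00×10⁻⁵ T. Loop 2 (z = 0.0118 m): B₂ = 4.00×10⁻⁵ T.
The fields add: B = B₁ + B₂ = 8.00×10⁻⁵ T.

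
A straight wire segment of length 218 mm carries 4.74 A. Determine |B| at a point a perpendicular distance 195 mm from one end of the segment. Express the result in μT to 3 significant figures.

For a finite straight segment, B = (μ₀I/4πd)(sinθ₁ + sinθ₂), where θ₁, θ₂ are the angles from the perpendicular to each end.
The perpendicular foot is at one end, so the two end-offsets along the wire are 0 and L = 0.218 m.
sinθ₁ = 0/√(0²+0.195²) = 0.0000; sinθ₂ = 0.218/√(0.218²+0.195²) = 0.7453.
B = (4π×10⁻⁷ × 4.74) / (4π × 0.195) × (0.0000 + 0.7453) = 1.81×10⁻⁶ T.

B ≈ 1.81 μT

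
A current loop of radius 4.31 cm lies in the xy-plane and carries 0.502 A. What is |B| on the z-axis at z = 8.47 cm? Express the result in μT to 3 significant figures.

On the axis of a circular loop, B = μ₀IR² / [2(R²+z²)^(3/2)].
R² + z² = (0.0431)² + (0.0847)² = 0.009032 m², and (R²+z²)^(3/2) = 8.58×10⁻⁴ m³.
B = (4π×10⁻⁷ × 0.502 × 0.001858) / (2 × 8.58×10⁻⁴) = 6.83×10⁻⁷ T.

B ≈ 0.683 μT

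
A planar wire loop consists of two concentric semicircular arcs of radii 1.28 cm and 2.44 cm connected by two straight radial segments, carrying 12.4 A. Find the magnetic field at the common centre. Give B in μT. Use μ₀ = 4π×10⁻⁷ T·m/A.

The radial connectors point toward the centre, so dl × r̂ = 0 and they contribute nothing.
Each semicircle gives μ₀I/(4R): inner arc 3.04×10⁻⁴ T, outer arc 1.60×10⁻⁴ T.
The two arcs carry current in opposite angular senses, so their fields oppose: B = |3.04×10⁻⁴ − 1.60×10⁻⁴| = 1.45×10⁻⁴ T.

B ≈ 145 μT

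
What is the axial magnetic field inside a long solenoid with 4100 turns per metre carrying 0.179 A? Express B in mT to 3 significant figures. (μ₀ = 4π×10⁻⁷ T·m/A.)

Inside a long solenoid, B = μ₀nI with n = 4100 turns/m.
B = 4π×10⁻⁷ × 4100 × 0.179 = 9.22×10⁻⁴ T.

B ≈ 0.922 mT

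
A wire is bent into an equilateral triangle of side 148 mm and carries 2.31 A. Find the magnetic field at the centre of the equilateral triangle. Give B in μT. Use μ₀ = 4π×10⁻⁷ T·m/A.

B ≈ 28.1 μT

Each side is a finite straight segment at perpendicular distance d = a/(2 tan(π/3)) = 0.04272 m from the centre, with end-angles ±π/3.
One side contributes B₁ = (μ₀I/4πd)·2 sin(π/3) = 9.36×10⁻⁶ T.
All 3 sides add in the same direction: B = 3 × 9.36×10⁻⁶ = 2.81×10⁻⁵ T.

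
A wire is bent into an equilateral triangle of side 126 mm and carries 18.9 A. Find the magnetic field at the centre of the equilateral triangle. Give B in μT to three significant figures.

B ≈ 270 μT

Each side is a finite straight segment at perpendicular distance d = a/(2 tan(π/3)) = 0.03637 m from the centre, with end-angles ±π/3.
One side contributes B₁ = (μ₀I/4πd)·2 sin(π/3) = 9.00×10⁻⁵ T.
All 3 sides add in the same direction: B = 3 × 9.00×10⁻⁵ = 2.70×10⁻⁴ T.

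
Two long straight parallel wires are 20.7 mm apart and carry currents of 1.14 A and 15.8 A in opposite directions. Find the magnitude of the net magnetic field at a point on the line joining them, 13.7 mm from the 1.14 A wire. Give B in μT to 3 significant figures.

B ≈ 468 μT

Each long wire gives B = μ₀I/(2πd). Distances are d₁ = 0.0137 m and d₂ = 0.007 m.
B₁ = 1.66×10⁻⁵ T, B₂ = 4.51×10⁻⁴ T.
Between antiparallel currents both contributions point the same way, so they add. B = B₁ + B₂ = 1.66×10⁻⁵ + 4.51×10⁻⁴ = 4.68×10⁻⁴ T.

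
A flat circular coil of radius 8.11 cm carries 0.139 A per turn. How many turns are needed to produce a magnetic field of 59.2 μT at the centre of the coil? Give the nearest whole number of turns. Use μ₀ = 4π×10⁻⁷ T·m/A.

For an N-turn coil, B = Nμ₀I/(2R). A single turn gives B₁ = 1.08×10⁻⁶ T with R = 0.0811 m.
N = B/B₁ = 5.92×10⁻⁵ / 1.08×10⁻⁶ = 54.97.

N = 55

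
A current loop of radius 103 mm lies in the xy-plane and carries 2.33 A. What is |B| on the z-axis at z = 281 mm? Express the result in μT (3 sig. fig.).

On the axis of a circular loop, B = μ₀IR² / [2(R²+z²)^(3/2)].
R² + z² = (0.103)² + (0.281)² = 0.08957 m², and (R²+z²)^(3/2) = 2.68×10⁻² m³.
B = (4π×10⁻⁷ × 2.33 × 0.01061) / (2 × 2.68×10⁻²) = 5.79×10⁻⁷ T.

B ≈ 0.579 μT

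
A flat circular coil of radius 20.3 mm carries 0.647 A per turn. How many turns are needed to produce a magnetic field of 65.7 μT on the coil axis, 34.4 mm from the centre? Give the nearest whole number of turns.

N = 25

For an N-turn coil, B = Nμ₀IR²/[2(R²+z²)^(3/2)]. A single turn gives B₁ = 2.63×10⁻⁶ T with R = 0.0203 m, z = 0.0344 m.
N = B/B₁ = 6.57×10⁻⁵ / 2.63×10⁻⁶ = 24.99.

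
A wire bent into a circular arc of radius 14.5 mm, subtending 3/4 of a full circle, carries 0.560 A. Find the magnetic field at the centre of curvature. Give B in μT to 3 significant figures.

B ≈ 18.2 μT

The Biot–Savart field of a circular arc at its centre is B = μ₀Iφ/(4πR), with φ = 4.712 rad.
B = (4π×10⁻⁷ × 0.560 × 4.712) / (4π × 0.0145) = 1.82×10⁻⁵ T.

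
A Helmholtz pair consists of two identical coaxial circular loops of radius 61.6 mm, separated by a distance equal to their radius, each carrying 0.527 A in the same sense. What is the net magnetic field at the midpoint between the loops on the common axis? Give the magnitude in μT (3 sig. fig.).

B ≈ 7.69 μT

Each loop contributes B = μ₀IR²/[2(R²+z²)^(3/2)] on the axis, with z measured from that loop.
Loop 1 (z = 0.0308 m): B₁ = 3.85×10⁻⁶ T. Loop 2 (z = 0.0308 m): B₂ = 3.85×10⁻⁶ T.
The fields add: B = B₁ + B₂ = 7.69×10⁻⁶ T.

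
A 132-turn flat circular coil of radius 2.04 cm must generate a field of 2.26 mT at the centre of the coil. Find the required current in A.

I ≈ 0.556 A

For an N-turn coil, B = Nμ₀I/(2R) with R = 0.0204 m, so I = 2RB/(Nμ₀) = 2 × 0.0204 × 2.26×10⁻³ / (132 × 4π×10⁻⁷) = 0.556 A.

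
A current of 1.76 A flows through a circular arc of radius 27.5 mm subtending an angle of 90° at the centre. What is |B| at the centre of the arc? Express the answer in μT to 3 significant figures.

B ≈ 10.1 μT

The Biot–Savart field of a circular arc at its centre is B = μ₀Iφ/(4πR), with φ = 1.571 rad.
B = (4π×10⁻⁷ × 1.76 × 1.571) / (4π × 0.0275) = 1.01×10⁻⁵ T.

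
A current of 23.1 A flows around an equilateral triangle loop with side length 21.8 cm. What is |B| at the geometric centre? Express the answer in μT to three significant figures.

B ≈ 191 μT

Each side is a finite straight segment at perpendicular distance d = a/(2 tan(π/3)) = 0.06293 m from the centre, with end-angles ±π/3.
One side contributes B₁ = (μ₀I/4πd)·2 sin(π/3) = 6.36×10⁻⁵ T.
All 3 sides add in the same direction: B = 3 × 6.36×10⁻⁵ = 1.91×10⁻⁴ T.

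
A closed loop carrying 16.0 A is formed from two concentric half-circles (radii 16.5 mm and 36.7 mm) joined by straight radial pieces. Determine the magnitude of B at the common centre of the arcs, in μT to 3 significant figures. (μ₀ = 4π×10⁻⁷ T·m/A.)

The radial connectors point toward the centre, so dl × r̂ = 0 and they contribute nothing.
Each semicircle gives μ₀I/(4R): inner arc 3.05×10⁻⁴ T, outer arc 1.37×10⁻⁴ T.
The two arcs carry current in opposite angular senses, so their fields oppose: B = |3.05×10⁻⁴ − 1.37×10⁻⁴| = 1.68×10⁻⁴ T.

B ≈ 168 μT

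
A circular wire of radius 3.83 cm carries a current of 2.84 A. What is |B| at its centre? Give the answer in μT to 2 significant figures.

B ≈ 47 μT

At the centre of a circular loop the Biot–Savart law gives B = μ₀I/(2R).
B = (4π×10⁻⁷ × 2.84) / (2 × 0.0383) = 4.66×10⁻⁵ T.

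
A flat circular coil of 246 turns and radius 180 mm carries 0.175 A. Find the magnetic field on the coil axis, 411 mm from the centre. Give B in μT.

For an N-turn flat coil, B = Nμ₀IR²/[2(R²+z²)^(3/2)] with R = 0.18 m, z = 0.411 m.
B = 246 × 3.94×10⁻⁸ T = 9.70×10⁻⁶ T.

B ≈ 9.70 μT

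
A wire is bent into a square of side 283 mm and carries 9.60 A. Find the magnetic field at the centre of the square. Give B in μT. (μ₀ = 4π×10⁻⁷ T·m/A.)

Each side is a finite straight segment at perpendicular distance d = a/(2 tan(π/4)) = 0.1415 m from the centre, with end-angles ±π/4.
One side contributes B₁ = (μ₀I/4πd)·2 sin(π/4) = 9.59×10⁻⁶ T.
All 4 sides add in the same direction: B = 4 × 9.59×10⁻⁶ = 3.84×10⁻⁵ T.

B ≈ 38.4 μT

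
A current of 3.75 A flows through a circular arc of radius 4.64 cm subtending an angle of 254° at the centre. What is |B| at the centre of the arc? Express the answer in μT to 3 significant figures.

B ≈ 35.8 μT

The Biot–Savart field of a circular arc at its centre is B = μ₀Iφ/(4πR), with φ = 4.433 rad.
B = (4π×10⁻⁷ × 3.75 × 4.433) / (4π × 0.0464) = 3.58×10⁻⁵ T.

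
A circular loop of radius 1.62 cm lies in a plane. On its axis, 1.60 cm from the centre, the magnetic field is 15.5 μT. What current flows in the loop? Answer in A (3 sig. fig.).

On the axis of a loop, B = μ₀IR²/[2(R²+z²)^(3/2)], so I = 2B(R²+z²)^(3/2)/(μ₀R²).
R² + z² = 0.0002624 + 0.000256 = 0.0005184 m²; raised to 3/2 gives 1.18×10⁻⁵ m³.
I = 2 × 1.55×10⁻⁵ × 1.18×10⁻⁵ / (1.26×10⁻⁶ × 0.0002624) = 1.11 A.

I ≈ 1.11 A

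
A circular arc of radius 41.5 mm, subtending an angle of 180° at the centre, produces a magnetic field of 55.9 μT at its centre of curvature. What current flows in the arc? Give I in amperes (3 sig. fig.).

For a circular arc, B = μ₀Iφ/(4πR) with φ in radians; here φ = 3.142 rad.
So I = 4πRB/(μ₀φ) = 4π × 0.0415 × 5.59×10⁻⁵ / (4π×10⁻⁷ × 3.142) = 7.38 A.

I ≈ 7.38 A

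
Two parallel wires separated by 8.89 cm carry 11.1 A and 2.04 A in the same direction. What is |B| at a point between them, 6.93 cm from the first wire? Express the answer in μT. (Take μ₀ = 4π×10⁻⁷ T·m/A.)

B ≈ 11.2 μT

Each long wire gives B = μ₀I/(2πd). Distances are d₁ = 0.0693 m and d₂ = 0.0196 m.
B₁ = 3.20×10⁻⁵ T, B₂ = 2.08×10⁻⁵ T.
Between parallel currents the two contributions point in opposite directions, so they subtract. B = |B₁ − B₂| = |3.20×10⁻⁵ − 2.08×10⁻⁵| = 1.12×10⁻⁵ T.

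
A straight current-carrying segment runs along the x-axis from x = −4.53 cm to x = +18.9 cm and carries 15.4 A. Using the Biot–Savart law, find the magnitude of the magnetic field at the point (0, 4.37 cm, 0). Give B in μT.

For a finite straight segment, B = (μ₀I/4πd)(sinθ₁ + sinθ₂), where θ₁, θ₂ are the angles from the perpendicular to each end.
The perpendicular distance is d = 0.0437 m; the end-offsets along the wire are a = 0.0453 m and b = 0.189 m.
sinθ₁ = 0.0453/√(0.0453²+0.0437²) = 0.7197; sinθ₂ = 0.189/√(0.189²+0.0437²) = 0.9743.
B = (4π×10⁻⁷ × 15.4) / (4π × 0.0437) × (0.7197 + 0.9743) = 5.97×10⁻⁵ T.

B ≈ 59.7 μT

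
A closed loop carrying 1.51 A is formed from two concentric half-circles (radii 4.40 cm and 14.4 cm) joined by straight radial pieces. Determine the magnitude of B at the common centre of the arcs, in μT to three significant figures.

The radial connectors point toward the centre, so dl × r̂ = 0 and they contribute nothing.
Each semicircle gives μ₀I/(4R): inner arc 1.08×10⁻⁵ T, outer arc 3.29×10⁻⁶ T.
The two arcs carry current in opposite angular senses, so their fields oppose: B = |1.08×10⁻⁵ − 3.29×10⁻⁶| = 7.49×10⁻⁶ T.

B ≈ 7.49 μT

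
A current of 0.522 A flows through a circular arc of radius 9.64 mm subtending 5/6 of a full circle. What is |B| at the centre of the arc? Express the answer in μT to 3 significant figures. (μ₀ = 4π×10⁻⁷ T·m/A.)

B ≈ 28.4 μT

The Biot–Savart field of a circular arc at its centre is B = μ₀Iφ/(4πR), with φ = 5.236 rad.
B = (4π×10⁻⁷ × 0.522 × 5.236) / (4π × 0.00964) = 2.84×10⁻⁵ T.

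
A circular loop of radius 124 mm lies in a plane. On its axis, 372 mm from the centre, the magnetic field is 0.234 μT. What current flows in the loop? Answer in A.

On the axis of a loop, B = μ₀IR²/[2(R²+z²)^(3/2)], so I = 2B(R²+z²)^(3/2)/(μ₀R²).
R² + z² = 0.01538 + 0.1384 = 0.1538 m²; raised to 3/2 gives 6.03×10⁻² m³.
I = 2 × 2.34×10⁻⁷ × 6.03×10⁻² / (1.26×10⁻⁶ × 0.01538) = 1.46 A.

I ≈ 1.46 A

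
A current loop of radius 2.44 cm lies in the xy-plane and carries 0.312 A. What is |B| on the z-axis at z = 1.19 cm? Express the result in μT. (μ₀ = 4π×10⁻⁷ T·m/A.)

B ≈ 5.83 μT

On the axis of a circular loop, B = μ₀IR² / [2(R²+z²)^(3/2)].
R² + z² = (0.0244)² + (0.0119)² = 0.000737 m², and (R²+z²)^(3/2) = 2.00×10⁻⁵ m³.
B = (4π×10⁻⁷ × 0.312 × 0.0005954) / (2 × 2.00×10⁻⁵) = 5.83×10⁻⁶ T.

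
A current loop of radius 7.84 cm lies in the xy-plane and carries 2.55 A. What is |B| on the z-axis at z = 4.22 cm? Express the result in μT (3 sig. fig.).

On the axis of a circular loop, B = μ₀IR² / [2(R²+z²)^(3/2)].
R² + z² = (0.0784)² + (0.0422)² = 0.007927 m², and (R²+z²)^(3/2) = 7.06×10⁻⁴ m³.
B = (4π×10⁻⁷ × 2.55 × 0.006147) / (2 × 7.06×10⁻⁴) = 1.40×10⁻⁵ T.

B ≈ 14.0 μT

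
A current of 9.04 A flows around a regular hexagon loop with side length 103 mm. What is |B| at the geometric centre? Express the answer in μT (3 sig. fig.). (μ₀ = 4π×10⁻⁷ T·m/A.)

B ≈ 60.8 μT

Each side is a finite straight segment at perpendicular distance d = a/(2 tan(π/6)) = 0.0892 m from the centre, with end-angles ±π/6.
One side contributes B₁ = (μ₀I/4πd)·2 sin(π/6) = 1.01×10⁻⁵ T.
All 6 sides add in the same direction: B = 6 × 1.01×10⁻⁵ = 6.08×10⁻⁵ T.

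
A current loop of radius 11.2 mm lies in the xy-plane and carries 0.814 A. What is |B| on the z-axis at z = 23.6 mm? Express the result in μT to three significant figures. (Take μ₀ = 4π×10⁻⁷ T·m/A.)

On the axis of a circular loop, B = μ₀IR² / [2(R²+z²)^(3/2)].
R² + z² = (0.0112)² + (0.0236)² = 0.0006824 m², and (R²+z²)^(3/2) = 1.78×10⁻⁵ m³.
B = (4π×10⁻⁷ × 0.814 × 0.0001254) / (2 × 1.78×10⁻⁵) = 3.60×10⁻⁶ T.

B ≈ 3.60 μT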